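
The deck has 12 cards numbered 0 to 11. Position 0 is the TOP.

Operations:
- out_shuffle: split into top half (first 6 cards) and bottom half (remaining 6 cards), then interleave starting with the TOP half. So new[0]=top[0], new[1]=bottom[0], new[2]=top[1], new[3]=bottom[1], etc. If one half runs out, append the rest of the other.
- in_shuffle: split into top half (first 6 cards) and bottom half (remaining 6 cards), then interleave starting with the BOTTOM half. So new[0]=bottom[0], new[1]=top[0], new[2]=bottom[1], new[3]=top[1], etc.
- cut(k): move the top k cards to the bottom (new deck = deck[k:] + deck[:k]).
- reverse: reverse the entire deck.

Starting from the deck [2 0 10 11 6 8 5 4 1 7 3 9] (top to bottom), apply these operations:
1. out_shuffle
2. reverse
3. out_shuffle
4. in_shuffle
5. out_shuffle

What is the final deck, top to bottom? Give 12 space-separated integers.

After op 1 (out_shuffle): [2 5 0 4 10 1 11 7 6 3 8 9]
After op 2 (reverse): [9 8 3 6 7 11 1 10 4 0 5 2]
After op 3 (out_shuffle): [9 1 8 10 3 4 6 0 7 5 11 2]
After op 4 (in_shuffle): [6 9 0 1 7 8 5 10 11 3 2 4]
After op 5 (out_shuffle): [6 5 9 10 0 11 1 3 7 2 8 4]

Answer: 6 5 9 10 0 11 1 3 7 2 8 4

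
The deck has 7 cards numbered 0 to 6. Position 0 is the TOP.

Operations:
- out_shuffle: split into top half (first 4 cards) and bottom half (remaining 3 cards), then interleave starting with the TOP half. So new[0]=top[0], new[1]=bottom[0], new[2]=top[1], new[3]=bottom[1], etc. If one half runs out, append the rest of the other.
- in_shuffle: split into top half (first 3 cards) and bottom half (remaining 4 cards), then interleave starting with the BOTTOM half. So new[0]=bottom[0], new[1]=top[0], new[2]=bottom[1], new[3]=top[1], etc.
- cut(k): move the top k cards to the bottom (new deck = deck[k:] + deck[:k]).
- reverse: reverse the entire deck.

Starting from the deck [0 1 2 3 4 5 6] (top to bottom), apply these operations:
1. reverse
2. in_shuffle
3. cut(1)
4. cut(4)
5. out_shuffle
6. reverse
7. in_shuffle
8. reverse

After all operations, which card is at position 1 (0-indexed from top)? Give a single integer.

After op 1 (reverse): [6 5 4 3 2 1 0]
After op 2 (in_shuffle): [3 6 2 5 1 4 0]
After op 3 (cut(1)): [6 2 5 1 4 0 3]
After op 4 (cut(4)): [4 0 3 6 2 5 1]
After op 5 (out_shuffle): [4 2 0 5 3 1 6]
After op 6 (reverse): [6 1 3 5 0 2 4]
After op 7 (in_shuffle): [5 6 0 1 2 3 4]
After op 8 (reverse): [4 3 2 1 0 6 5]
Position 1: card 3.

Answer: 3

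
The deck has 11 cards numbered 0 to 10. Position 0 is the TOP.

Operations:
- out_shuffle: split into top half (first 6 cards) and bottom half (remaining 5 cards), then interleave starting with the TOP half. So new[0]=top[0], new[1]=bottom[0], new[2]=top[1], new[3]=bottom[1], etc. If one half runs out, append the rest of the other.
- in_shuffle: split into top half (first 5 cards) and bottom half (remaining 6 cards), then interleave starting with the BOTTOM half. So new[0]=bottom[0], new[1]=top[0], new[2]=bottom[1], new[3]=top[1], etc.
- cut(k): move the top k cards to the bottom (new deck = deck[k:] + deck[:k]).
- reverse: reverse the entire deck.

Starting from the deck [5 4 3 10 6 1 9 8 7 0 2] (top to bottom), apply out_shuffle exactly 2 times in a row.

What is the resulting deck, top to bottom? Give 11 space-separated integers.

After op 1 (out_shuffle): [5 9 4 8 3 7 10 0 6 2 1]
After op 2 (out_shuffle): [5 10 9 0 4 6 8 2 3 1 7]

Answer: 5 10 9 0 4 6 8 2 3 1 7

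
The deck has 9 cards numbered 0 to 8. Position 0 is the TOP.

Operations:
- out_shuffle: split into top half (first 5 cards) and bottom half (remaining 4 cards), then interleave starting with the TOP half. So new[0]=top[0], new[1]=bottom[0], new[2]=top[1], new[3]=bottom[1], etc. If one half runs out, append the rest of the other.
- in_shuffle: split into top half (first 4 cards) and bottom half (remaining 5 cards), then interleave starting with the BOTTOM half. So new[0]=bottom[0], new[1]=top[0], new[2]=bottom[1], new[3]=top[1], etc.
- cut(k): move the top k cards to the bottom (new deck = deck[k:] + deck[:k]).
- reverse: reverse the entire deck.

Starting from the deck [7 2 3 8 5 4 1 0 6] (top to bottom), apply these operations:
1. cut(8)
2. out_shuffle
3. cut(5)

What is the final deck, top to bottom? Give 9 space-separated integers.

Answer: 1 3 0 8 6 5 7 4 2

Derivation:
After op 1 (cut(8)): [6 7 2 3 8 5 4 1 0]
After op 2 (out_shuffle): [6 5 7 4 2 1 3 0 8]
After op 3 (cut(5)): [1 3 0 8 6 5 7 4 2]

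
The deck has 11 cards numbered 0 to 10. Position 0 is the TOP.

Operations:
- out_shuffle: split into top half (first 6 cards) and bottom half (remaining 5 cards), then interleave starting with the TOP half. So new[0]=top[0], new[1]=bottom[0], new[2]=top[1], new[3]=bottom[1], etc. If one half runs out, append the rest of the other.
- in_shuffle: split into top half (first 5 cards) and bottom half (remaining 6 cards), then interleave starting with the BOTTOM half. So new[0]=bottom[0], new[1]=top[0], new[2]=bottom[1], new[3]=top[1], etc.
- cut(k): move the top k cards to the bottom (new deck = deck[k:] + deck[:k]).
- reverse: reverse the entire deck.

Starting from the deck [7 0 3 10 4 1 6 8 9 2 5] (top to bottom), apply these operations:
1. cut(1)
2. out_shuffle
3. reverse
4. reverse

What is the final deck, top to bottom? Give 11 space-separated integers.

Answer: 0 8 3 9 10 2 4 5 1 7 6

Derivation:
After op 1 (cut(1)): [0 3 10 4 1 6 8 9 2 5 7]
After op 2 (out_shuffle): [0 8 3 9 10 2 4 5 1 7 6]
After op 3 (reverse): [6 7 1 5 4 2 10 9 3 8 0]
After op 4 (reverse): [0 8 3 9 10 2 4 5 1 7 6]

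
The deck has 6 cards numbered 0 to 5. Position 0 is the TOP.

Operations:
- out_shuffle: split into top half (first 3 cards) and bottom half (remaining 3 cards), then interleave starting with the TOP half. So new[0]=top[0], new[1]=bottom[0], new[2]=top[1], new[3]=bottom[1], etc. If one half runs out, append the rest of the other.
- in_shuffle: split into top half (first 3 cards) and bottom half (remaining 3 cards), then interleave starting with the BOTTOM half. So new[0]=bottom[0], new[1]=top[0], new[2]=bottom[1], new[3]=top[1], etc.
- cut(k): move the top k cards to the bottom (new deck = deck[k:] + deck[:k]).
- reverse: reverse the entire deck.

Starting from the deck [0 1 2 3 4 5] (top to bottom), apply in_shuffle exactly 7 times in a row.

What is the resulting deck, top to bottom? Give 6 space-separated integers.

Answer: 3 0 4 1 5 2

Derivation:
After op 1 (in_shuffle): [3 0 4 1 5 2]
After op 2 (in_shuffle): [1 3 5 0 2 4]
After op 3 (in_shuffle): [0 1 2 3 4 5]
After op 4 (in_shuffle): [3 0 4 1 5 2]
After op 5 (in_shuffle): [1 3 5 0 2 4]
After op 6 (in_shuffle): [0 1 2 3 4 5]
After op 7 (in_shuffle): [3 0 4 1 5 2]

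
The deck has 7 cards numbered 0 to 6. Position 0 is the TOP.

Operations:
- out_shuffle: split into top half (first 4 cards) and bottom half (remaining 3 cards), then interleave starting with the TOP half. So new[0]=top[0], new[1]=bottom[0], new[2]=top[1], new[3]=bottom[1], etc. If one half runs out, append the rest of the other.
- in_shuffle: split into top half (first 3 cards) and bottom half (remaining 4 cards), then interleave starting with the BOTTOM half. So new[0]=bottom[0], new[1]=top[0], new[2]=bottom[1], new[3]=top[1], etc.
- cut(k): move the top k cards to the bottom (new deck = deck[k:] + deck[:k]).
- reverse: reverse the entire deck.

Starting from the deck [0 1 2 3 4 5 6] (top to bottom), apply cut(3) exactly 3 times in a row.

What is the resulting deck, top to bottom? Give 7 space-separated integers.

Answer: 2 3 4 5 6 0 1

Derivation:
After op 1 (cut(3)): [3 4 5 6 0 1 2]
After op 2 (cut(3)): [6 0 1 2 3 4 5]
After op 3 (cut(3)): [2 3 4 5 6 0 1]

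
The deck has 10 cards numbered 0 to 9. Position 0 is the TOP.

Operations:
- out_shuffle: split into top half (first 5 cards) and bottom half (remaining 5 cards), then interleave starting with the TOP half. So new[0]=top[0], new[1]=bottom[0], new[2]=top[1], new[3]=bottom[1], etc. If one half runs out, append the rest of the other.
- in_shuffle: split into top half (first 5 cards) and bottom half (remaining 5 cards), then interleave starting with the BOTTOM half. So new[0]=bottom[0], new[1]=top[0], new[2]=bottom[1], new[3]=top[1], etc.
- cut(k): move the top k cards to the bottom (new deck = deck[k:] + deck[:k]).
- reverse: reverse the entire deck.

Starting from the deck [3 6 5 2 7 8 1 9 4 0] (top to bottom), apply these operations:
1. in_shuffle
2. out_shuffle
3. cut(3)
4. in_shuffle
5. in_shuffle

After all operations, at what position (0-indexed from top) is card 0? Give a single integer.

After op 1 (in_shuffle): [8 3 1 6 9 5 4 2 0 7]
After op 2 (out_shuffle): [8 5 3 4 1 2 6 0 9 7]
After op 3 (cut(3)): [4 1 2 6 0 9 7 8 5 3]
After op 4 (in_shuffle): [9 4 7 1 8 2 5 6 3 0]
After op 5 (in_shuffle): [2 9 5 4 6 7 3 1 0 8]
Card 0 is at position 8.

Answer: 8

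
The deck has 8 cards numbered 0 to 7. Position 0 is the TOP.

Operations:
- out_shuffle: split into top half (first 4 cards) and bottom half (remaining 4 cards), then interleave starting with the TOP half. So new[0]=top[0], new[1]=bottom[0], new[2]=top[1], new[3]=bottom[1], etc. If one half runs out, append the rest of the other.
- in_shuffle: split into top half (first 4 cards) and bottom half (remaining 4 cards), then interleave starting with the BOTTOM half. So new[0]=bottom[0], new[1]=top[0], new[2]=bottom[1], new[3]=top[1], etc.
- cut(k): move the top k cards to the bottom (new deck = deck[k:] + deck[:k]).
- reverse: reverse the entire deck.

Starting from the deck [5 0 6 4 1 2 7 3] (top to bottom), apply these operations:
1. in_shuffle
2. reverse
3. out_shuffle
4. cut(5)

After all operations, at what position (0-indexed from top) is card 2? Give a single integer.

After op 1 (in_shuffle): [1 5 2 0 7 6 3 4]
After op 2 (reverse): [4 3 6 7 0 2 5 1]
After op 3 (out_shuffle): [4 0 3 2 6 5 7 1]
After op 4 (cut(5)): [5 7 1 4 0 3 2 6]
Card 2 is at position 6.

Answer: 6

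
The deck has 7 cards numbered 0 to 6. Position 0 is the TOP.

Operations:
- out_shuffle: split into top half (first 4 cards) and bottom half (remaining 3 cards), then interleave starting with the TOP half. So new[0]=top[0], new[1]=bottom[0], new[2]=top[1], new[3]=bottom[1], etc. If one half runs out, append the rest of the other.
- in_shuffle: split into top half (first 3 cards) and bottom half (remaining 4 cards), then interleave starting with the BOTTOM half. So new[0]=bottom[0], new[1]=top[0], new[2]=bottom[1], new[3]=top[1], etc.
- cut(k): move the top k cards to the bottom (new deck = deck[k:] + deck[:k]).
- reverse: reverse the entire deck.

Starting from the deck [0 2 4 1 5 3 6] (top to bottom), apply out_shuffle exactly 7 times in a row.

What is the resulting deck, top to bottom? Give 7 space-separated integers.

After op 1 (out_shuffle): [0 5 2 3 4 6 1]
After op 2 (out_shuffle): [0 4 5 6 2 1 3]
After op 3 (out_shuffle): [0 2 4 1 5 3 6]
After op 4 (out_shuffle): [0 5 2 3 4 6 1]
After op 5 (out_shuffle): [0 4 5 6 2 1 3]
After op 6 (out_shuffle): [0 2 4 1 5 3 6]
After op 7 (out_shuffle): [0 5 2 3 4 6 1]

Answer: 0 5 2 3 4 6 1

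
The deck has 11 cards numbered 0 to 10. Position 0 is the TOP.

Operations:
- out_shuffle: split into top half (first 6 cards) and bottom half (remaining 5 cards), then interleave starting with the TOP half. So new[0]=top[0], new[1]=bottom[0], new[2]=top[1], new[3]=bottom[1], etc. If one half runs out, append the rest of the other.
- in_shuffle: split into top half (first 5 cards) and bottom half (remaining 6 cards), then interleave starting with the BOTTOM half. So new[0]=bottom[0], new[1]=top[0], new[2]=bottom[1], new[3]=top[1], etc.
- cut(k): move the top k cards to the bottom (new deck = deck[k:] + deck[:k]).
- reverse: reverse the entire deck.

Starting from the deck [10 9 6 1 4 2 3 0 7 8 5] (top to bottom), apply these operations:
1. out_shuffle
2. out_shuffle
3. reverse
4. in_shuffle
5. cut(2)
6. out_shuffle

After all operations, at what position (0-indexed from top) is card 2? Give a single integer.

Answer: 2

Derivation:
After op 1 (out_shuffle): [10 3 9 0 6 7 1 8 4 5 2]
After op 2 (out_shuffle): [10 1 3 8 9 4 0 5 6 2 7]
After op 3 (reverse): [7 2 6 5 0 4 9 8 3 1 10]
After op 4 (in_shuffle): [4 7 9 2 8 6 3 5 1 0 10]
After op 5 (cut(2)): [9 2 8 6 3 5 1 0 10 4 7]
After op 6 (out_shuffle): [9 1 2 0 8 10 6 4 3 7 5]
Card 2 is at position 2.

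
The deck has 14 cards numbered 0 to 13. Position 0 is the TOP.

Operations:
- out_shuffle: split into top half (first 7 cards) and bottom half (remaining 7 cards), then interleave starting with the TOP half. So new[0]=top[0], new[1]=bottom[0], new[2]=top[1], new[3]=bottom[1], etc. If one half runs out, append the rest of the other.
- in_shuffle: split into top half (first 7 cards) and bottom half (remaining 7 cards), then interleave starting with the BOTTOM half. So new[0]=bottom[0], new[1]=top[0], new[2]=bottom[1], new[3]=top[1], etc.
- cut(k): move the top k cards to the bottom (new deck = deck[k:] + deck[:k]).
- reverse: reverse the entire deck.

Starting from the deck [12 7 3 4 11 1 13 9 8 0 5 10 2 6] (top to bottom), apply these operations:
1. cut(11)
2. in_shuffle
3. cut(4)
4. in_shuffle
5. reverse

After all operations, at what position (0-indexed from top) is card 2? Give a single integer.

Answer: 1

Derivation:
After op 1 (cut(11)): [10 2 6 12 7 3 4 11 1 13 9 8 0 5]
After op 2 (in_shuffle): [11 10 1 2 13 6 9 12 8 7 0 3 5 4]
After op 3 (cut(4)): [13 6 9 12 8 7 0 3 5 4 11 10 1 2]
After op 4 (in_shuffle): [3 13 5 6 4 9 11 12 10 8 1 7 2 0]
After op 5 (reverse): [0 2 7 1 8 10 12 11 9 4 6 5 13 3]
Card 2 is at position 1.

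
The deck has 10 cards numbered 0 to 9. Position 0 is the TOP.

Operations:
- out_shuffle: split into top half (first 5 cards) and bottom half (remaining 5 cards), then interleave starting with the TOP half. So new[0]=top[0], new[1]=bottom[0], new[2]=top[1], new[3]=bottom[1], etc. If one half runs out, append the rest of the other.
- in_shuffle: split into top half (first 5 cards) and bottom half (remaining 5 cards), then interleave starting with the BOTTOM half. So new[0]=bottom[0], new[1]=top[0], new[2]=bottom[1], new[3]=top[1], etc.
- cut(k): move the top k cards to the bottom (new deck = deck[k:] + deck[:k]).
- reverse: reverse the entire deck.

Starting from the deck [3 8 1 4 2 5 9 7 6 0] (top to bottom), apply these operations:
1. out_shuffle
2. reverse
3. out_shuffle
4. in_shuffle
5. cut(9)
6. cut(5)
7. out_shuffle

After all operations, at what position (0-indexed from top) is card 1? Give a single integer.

Answer: 9

Derivation:
After op 1 (out_shuffle): [3 5 8 9 1 7 4 6 2 0]
After op 2 (reverse): [0 2 6 4 7 1 9 8 5 3]
After op 3 (out_shuffle): [0 1 2 9 6 8 4 5 7 3]
After op 4 (in_shuffle): [8 0 4 1 5 2 7 9 3 6]
After op 5 (cut(9)): [6 8 0 4 1 5 2 7 9 3]
After op 6 (cut(5)): [5 2 7 9 3 6 8 0 4 1]
After op 7 (out_shuffle): [5 6 2 8 7 0 9 4 3 1]
Card 1 is at position 9.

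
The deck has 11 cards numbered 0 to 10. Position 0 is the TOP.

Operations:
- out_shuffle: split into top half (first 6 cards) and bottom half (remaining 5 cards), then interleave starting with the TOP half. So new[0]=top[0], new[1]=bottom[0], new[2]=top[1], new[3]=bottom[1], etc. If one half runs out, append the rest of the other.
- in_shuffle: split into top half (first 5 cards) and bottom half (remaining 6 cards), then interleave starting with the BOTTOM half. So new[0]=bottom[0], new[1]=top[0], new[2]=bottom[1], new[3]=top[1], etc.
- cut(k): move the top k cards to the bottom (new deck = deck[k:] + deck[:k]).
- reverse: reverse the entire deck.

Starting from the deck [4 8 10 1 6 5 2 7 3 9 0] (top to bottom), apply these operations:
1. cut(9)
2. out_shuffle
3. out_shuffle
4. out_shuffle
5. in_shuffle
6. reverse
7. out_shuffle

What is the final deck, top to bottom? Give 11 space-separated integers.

Answer: 10 1 6 5 2 7 3 9 0 4 8

Derivation:
After op 1 (cut(9)): [9 0 4 8 10 1 6 5 2 7 3]
After op 2 (out_shuffle): [9 6 0 5 4 2 8 7 10 3 1]
After op 3 (out_shuffle): [9 8 6 7 0 10 5 3 4 1 2]
After op 4 (out_shuffle): [9 5 8 3 6 4 7 1 0 2 10]
After op 5 (in_shuffle): [4 9 7 5 1 8 0 3 2 6 10]
After op 6 (reverse): [10 6 2 3 0 8 1 5 7 9 4]
After op 7 (out_shuffle): [10 1 6 5 2 7 3 9 0 4 8]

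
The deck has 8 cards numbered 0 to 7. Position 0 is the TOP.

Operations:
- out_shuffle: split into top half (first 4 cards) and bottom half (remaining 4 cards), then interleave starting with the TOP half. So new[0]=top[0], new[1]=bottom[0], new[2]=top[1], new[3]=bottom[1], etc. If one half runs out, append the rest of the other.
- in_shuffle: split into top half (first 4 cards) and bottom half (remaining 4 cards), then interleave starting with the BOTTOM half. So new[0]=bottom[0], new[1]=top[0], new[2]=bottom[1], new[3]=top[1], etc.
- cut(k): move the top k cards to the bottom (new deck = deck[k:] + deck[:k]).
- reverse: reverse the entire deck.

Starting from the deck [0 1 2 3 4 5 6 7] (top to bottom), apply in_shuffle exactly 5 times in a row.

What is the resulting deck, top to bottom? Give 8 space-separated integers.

After op 1 (in_shuffle): [4 0 5 1 6 2 7 3]
After op 2 (in_shuffle): [6 4 2 0 7 5 3 1]
After op 3 (in_shuffle): [7 6 5 4 3 2 1 0]
After op 4 (in_shuffle): [3 7 2 6 1 5 0 4]
After op 5 (in_shuffle): [1 3 5 7 0 2 4 6]

Answer: 1 3 5 7 0 2 4 6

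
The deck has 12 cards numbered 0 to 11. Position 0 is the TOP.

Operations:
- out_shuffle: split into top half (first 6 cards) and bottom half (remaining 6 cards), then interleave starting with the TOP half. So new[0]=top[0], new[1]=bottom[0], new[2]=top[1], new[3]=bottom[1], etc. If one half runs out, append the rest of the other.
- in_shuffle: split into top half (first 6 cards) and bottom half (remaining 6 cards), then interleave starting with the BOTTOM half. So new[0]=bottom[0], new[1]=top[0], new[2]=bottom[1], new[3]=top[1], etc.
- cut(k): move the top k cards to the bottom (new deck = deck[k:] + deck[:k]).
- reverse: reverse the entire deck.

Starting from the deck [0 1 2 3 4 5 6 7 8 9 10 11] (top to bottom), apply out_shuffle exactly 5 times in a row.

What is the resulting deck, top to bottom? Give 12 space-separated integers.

After op 1 (out_shuffle): [0 6 1 7 2 8 3 9 4 10 5 11]
After op 2 (out_shuffle): [0 3 6 9 1 4 7 10 2 5 8 11]
After op 3 (out_shuffle): [0 7 3 10 6 2 9 5 1 8 4 11]
After op 4 (out_shuffle): [0 9 7 5 3 1 10 8 6 4 2 11]
After op 5 (out_shuffle): [0 10 9 8 7 6 5 4 3 2 1 11]

Answer: 0 10 9 8 7 6 5 4 3 2 1 11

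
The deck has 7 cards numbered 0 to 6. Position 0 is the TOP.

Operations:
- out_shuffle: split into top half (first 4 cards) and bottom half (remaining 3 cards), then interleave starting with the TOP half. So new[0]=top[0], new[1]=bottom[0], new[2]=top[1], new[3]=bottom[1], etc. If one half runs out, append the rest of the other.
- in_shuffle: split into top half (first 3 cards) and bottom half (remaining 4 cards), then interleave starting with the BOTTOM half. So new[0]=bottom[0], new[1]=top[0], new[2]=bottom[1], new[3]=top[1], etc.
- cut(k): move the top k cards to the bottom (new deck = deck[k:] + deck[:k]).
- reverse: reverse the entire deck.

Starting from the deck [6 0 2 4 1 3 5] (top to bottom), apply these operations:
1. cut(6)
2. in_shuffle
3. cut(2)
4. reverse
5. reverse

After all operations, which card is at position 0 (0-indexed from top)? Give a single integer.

After op 1 (cut(6)): [5 6 0 2 4 1 3]
After op 2 (in_shuffle): [2 5 4 6 1 0 3]
After op 3 (cut(2)): [4 6 1 0 3 2 5]
After op 4 (reverse): [5 2 3 0 1 6 4]
After op 5 (reverse): [4 6 1 0 3 2 5]
Position 0: card 4.

Answer: 4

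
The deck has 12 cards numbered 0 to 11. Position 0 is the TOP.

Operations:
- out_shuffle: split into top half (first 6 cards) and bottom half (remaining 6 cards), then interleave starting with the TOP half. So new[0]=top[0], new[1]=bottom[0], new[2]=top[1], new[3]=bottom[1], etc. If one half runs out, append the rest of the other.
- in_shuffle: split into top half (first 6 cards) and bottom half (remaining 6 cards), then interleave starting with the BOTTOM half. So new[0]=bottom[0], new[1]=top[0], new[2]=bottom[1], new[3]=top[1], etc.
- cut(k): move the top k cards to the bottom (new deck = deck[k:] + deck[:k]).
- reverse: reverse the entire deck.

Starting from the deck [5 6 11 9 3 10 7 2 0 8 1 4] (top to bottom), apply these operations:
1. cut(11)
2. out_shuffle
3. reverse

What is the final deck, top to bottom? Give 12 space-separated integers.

After op 1 (cut(11)): [4 5 6 11 9 3 10 7 2 0 8 1]
After op 2 (out_shuffle): [4 10 5 7 6 2 11 0 9 8 3 1]
After op 3 (reverse): [1 3 8 9 0 11 2 6 7 5 10 4]

Answer: 1 3 8 9 0 11 2 6 7 5 10 4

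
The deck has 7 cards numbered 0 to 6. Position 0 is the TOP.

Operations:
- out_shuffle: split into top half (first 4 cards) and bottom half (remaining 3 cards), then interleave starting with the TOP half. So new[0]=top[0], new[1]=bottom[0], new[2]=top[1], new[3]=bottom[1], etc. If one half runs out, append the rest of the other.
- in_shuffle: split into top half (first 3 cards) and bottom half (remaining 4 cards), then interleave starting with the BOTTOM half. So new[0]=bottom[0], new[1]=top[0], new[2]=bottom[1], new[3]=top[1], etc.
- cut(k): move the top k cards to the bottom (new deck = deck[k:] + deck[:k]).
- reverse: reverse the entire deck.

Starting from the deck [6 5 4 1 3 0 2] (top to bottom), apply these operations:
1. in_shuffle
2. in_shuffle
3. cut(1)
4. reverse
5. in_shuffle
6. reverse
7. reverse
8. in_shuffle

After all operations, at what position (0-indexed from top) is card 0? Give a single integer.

Answer: 2

Derivation:
After op 1 (in_shuffle): [1 6 3 5 0 4 2]
After op 2 (in_shuffle): [5 1 0 6 4 3 2]
After op 3 (cut(1)): [1 0 6 4 3 2 5]
After op 4 (reverse): [5 2 3 4 6 0 1]
After op 5 (in_shuffle): [4 5 6 2 0 3 1]
After op 6 (reverse): [1 3 0 2 6 5 4]
After op 7 (reverse): [4 5 6 2 0 3 1]
After op 8 (in_shuffle): [2 4 0 5 3 6 1]
Card 0 is at position 2.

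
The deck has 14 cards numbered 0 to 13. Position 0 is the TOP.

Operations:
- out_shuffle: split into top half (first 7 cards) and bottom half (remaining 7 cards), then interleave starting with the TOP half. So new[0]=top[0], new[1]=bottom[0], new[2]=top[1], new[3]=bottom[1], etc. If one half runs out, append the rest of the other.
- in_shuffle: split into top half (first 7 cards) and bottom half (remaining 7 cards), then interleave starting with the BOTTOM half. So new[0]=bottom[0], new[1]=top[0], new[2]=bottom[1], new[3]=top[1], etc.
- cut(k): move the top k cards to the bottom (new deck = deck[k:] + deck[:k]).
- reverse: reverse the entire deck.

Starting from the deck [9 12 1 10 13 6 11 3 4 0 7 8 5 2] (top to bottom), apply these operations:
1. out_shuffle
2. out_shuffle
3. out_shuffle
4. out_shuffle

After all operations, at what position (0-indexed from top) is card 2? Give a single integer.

Answer: 13

Derivation:
After op 1 (out_shuffle): [9 3 12 4 1 0 10 7 13 8 6 5 11 2]
After op 2 (out_shuffle): [9 7 3 13 12 8 4 6 1 5 0 11 10 2]
After op 3 (out_shuffle): [9 6 7 1 3 5 13 0 12 11 8 10 4 2]
After op 4 (out_shuffle): [9 0 6 12 7 11 1 8 3 10 5 4 13 2]
Card 2 is at position 13.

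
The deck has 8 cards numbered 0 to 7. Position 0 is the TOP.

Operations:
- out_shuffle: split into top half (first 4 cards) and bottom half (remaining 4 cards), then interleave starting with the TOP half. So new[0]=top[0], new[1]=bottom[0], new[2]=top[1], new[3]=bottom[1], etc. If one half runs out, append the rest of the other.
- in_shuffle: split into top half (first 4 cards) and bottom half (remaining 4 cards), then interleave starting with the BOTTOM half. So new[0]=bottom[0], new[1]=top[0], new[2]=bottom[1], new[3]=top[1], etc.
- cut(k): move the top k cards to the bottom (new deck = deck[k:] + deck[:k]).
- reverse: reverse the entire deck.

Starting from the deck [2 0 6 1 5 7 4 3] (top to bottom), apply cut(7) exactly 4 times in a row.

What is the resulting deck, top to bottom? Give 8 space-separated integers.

Answer: 5 7 4 3 2 0 6 1

Derivation:
After op 1 (cut(7)): [3 2 0 6 1 5 7 4]
After op 2 (cut(7)): [4 3 2 0 6 1 5 7]
After op 3 (cut(7)): [7 4 3 2 0 6 1 5]
After op 4 (cut(7)): [5 7 4 3 2 0 6 1]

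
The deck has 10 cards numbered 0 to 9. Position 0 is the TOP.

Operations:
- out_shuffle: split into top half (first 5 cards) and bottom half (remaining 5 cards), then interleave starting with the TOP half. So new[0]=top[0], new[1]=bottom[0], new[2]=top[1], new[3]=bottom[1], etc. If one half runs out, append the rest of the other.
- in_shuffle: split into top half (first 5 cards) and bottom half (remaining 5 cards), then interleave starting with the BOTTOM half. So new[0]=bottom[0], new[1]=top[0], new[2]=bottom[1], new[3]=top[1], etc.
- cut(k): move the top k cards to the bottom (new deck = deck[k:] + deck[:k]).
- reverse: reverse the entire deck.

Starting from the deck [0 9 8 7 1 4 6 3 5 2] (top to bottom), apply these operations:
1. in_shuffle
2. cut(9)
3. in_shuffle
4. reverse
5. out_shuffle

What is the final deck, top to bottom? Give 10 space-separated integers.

Answer: 9 5 2 4 6 8 7 1 0 3

Derivation:
After op 1 (in_shuffle): [4 0 6 9 3 8 5 7 2 1]
After op 2 (cut(9)): [1 4 0 6 9 3 8 5 7 2]
After op 3 (in_shuffle): [3 1 8 4 5 0 7 6 2 9]
After op 4 (reverse): [9 2 6 7 0 5 4 8 1 3]
After op 5 (out_shuffle): [9 5 2 4 6 8 7 1 0 3]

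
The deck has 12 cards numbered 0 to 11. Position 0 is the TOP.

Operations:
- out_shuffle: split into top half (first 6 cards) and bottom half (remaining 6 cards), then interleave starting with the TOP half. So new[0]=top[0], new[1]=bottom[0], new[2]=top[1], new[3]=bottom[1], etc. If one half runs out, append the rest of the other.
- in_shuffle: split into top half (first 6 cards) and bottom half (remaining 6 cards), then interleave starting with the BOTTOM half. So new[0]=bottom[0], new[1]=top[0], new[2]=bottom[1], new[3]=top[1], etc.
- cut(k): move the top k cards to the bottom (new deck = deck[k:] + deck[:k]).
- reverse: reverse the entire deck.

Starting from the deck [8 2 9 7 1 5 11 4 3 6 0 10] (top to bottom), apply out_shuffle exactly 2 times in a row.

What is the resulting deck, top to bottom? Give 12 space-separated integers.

Answer: 8 7 11 6 2 1 4 0 9 5 3 10

Derivation:
After op 1 (out_shuffle): [8 11 2 4 9 3 7 6 1 0 5 10]
After op 2 (out_shuffle): [8 7 11 6 2 1 4 0 9 5 3 10]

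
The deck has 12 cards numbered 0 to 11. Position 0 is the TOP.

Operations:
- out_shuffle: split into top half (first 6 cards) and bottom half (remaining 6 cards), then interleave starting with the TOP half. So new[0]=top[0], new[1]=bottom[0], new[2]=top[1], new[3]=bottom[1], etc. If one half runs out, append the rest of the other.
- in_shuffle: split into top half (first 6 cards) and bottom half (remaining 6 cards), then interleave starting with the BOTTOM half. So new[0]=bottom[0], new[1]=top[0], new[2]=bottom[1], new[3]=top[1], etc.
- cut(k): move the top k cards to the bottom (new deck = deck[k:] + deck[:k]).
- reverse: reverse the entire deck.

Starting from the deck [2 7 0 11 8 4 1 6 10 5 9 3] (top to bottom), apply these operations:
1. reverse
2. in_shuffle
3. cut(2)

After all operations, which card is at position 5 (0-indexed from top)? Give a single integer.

Answer: 10

Derivation:
After op 1 (reverse): [3 9 5 10 6 1 4 8 11 0 7 2]
After op 2 (in_shuffle): [4 3 8 9 11 5 0 10 7 6 2 1]
After op 3 (cut(2)): [8 9 11 5 0 10 7 6 2 1 4 3]
Position 5: card 10.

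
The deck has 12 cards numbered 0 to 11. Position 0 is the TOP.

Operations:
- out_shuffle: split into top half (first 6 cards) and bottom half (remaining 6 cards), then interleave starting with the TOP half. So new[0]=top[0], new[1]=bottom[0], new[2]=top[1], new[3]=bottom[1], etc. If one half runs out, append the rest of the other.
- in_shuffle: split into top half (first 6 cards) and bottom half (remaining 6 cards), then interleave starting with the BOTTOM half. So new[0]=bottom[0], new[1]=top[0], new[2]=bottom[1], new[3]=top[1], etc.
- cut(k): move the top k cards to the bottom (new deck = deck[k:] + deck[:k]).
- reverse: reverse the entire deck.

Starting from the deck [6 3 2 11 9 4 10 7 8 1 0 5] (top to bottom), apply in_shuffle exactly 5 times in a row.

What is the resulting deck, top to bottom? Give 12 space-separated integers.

After op 1 (in_shuffle): [10 6 7 3 8 2 1 11 0 9 5 4]
After op 2 (in_shuffle): [1 10 11 6 0 7 9 3 5 8 4 2]
After op 3 (in_shuffle): [9 1 3 10 5 11 8 6 4 0 2 7]
After op 4 (in_shuffle): [8 9 6 1 4 3 0 10 2 5 7 11]
After op 5 (in_shuffle): [0 8 10 9 2 6 5 1 7 4 11 3]

Answer: 0 8 10 9 2 6 5 1 7 4 11 3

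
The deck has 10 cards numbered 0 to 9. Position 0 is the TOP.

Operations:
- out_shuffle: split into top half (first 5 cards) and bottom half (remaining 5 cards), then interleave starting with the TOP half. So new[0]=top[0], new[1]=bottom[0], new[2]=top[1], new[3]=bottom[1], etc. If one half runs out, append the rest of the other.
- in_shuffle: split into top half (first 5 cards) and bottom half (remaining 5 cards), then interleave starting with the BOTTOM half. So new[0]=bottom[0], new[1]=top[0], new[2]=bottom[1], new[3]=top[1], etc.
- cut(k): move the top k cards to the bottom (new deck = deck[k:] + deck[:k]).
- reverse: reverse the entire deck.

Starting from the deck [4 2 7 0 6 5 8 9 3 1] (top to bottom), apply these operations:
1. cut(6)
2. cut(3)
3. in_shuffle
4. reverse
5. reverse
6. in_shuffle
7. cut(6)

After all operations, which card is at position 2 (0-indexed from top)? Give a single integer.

Answer: 0

Derivation:
After op 1 (cut(6)): [8 9 3 1 4 2 7 0 6 5]
After op 2 (cut(3)): [1 4 2 7 0 6 5 8 9 3]
After op 3 (in_shuffle): [6 1 5 4 8 2 9 7 3 0]
After op 4 (reverse): [0 3 7 9 2 8 4 5 1 6]
After op 5 (reverse): [6 1 5 4 8 2 9 7 3 0]
After op 6 (in_shuffle): [2 6 9 1 7 5 3 4 0 8]
After op 7 (cut(6)): [3 4 0 8 2 6 9 1 7 5]
Position 2: card 0.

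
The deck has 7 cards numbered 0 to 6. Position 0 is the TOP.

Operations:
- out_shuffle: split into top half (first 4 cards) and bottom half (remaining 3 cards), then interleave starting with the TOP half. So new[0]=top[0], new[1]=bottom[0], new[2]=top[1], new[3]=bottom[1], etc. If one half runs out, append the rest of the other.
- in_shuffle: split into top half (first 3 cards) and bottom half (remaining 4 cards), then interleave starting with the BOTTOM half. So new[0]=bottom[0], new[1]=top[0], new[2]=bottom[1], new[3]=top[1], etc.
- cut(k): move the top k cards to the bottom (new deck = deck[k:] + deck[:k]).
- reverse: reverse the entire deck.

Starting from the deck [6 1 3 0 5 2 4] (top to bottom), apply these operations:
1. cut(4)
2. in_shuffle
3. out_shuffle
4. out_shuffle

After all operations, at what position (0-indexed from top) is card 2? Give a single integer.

After op 1 (cut(4)): [5 2 4 6 1 3 0]
After op 2 (in_shuffle): [6 5 1 2 3 4 0]
After op 3 (out_shuffle): [6 3 5 4 1 0 2]
After op 4 (out_shuffle): [6 1 3 0 5 2 4]
Card 2 is at position 5.

Answer: 5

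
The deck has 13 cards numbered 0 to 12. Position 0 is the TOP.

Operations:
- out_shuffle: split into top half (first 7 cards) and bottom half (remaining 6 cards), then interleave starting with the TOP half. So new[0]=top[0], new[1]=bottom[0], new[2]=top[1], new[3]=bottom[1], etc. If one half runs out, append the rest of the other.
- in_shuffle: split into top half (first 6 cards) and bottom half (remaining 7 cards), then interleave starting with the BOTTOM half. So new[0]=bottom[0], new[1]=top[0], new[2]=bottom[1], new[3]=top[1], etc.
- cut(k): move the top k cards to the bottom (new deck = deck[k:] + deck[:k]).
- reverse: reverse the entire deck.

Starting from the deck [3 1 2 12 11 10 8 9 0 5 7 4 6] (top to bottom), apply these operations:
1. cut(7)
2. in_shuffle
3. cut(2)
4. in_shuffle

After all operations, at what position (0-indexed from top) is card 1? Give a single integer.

Answer: 1

Derivation:
After op 1 (cut(7)): [9 0 5 7 4 6 3 1 2 12 11 10 8]
After op 2 (in_shuffle): [3 9 1 0 2 5 12 7 11 4 10 6 8]
After op 3 (cut(2)): [1 0 2 5 12 7 11 4 10 6 8 3 9]
After op 4 (in_shuffle): [11 1 4 0 10 2 6 5 8 12 3 7 9]
Card 1 is at position 1.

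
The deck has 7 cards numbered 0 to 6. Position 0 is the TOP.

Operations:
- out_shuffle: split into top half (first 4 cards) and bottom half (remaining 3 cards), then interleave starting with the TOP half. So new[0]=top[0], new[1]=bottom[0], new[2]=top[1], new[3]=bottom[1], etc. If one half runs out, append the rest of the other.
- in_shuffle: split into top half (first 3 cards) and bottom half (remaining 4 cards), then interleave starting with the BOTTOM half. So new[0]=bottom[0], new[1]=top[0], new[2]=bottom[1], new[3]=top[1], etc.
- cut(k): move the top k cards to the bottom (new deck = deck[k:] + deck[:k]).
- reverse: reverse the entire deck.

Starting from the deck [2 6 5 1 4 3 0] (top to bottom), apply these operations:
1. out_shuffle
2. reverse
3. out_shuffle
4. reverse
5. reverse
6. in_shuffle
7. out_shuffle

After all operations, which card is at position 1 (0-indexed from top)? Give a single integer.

After op 1 (out_shuffle): [2 4 6 3 5 0 1]
After op 2 (reverse): [1 0 5 3 6 4 2]
After op 3 (out_shuffle): [1 6 0 4 5 2 3]
After op 4 (reverse): [3 2 5 4 0 6 1]
After op 5 (reverse): [1 6 0 4 5 2 3]
After op 6 (in_shuffle): [4 1 5 6 2 0 3]
After op 7 (out_shuffle): [4 2 1 0 5 3 6]
Position 1: card 2.

Answer: 2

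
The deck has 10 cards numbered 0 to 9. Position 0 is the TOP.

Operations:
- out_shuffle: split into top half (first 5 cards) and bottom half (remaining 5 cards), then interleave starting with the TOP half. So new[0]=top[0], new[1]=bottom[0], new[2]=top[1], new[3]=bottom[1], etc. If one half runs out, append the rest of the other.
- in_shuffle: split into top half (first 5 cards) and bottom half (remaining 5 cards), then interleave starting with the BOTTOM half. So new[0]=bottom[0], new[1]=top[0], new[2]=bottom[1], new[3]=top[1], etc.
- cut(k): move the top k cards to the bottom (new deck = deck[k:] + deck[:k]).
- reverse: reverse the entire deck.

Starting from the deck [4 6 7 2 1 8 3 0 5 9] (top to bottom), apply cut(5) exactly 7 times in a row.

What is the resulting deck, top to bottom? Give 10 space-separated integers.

Answer: 8 3 0 5 9 4 6 7 2 1

Derivation:
After op 1 (cut(5)): [8 3 0 5 9 4 6 7 2 1]
After op 2 (cut(5)): [4 6 7 2 1 8 3 0 5 9]
After op 3 (cut(5)): [8 3 0 5 9 4 6 7 2 1]
After op 4 (cut(5)): [4 6 7 2 1 8 3 0 5 9]
After op 5 (cut(5)): [8 3 0 5 9 4 6 7 2 1]
After op 6 (cut(5)): [4 6 7 2 1 8 3 0 5 9]
After op 7 (cut(5)): [8 3 0 5 9 4 6 7 2 1]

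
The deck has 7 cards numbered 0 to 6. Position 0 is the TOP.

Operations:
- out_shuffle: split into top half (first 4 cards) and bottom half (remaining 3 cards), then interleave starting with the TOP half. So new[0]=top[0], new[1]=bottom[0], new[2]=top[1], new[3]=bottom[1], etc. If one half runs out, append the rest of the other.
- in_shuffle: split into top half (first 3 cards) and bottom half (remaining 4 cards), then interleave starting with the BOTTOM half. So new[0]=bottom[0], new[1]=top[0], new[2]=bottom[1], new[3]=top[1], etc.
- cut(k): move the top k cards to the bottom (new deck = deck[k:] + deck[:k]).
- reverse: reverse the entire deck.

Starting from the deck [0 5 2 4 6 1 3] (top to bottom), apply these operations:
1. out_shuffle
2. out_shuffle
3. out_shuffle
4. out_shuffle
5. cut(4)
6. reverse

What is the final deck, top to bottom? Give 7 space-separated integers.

After op 1 (out_shuffle): [0 6 5 1 2 3 4]
After op 2 (out_shuffle): [0 2 6 3 5 4 1]
After op 3 (out_shuffle): [0 5 2 4 6 1 3]
After op 4 (out_shuffle): [0 6 5 1 2 3 4]
After op 5 (cut(4)): [2 3 4 0 6 5 1]
After op 6 (reverse): [1 5 6 0 4 3 2]

Answer: 1 5 6 0 4 3 2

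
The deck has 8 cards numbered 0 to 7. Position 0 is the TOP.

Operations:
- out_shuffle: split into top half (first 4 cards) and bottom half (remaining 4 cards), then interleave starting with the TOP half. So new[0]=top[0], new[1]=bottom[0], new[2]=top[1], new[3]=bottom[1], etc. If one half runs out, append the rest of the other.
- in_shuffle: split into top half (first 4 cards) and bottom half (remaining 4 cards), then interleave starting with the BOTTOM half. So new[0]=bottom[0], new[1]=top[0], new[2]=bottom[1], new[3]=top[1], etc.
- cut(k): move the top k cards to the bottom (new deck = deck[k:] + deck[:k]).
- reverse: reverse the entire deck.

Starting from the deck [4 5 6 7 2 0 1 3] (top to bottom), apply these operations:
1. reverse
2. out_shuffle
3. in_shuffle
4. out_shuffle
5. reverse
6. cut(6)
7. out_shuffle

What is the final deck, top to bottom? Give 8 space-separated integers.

After op 1 (reverse): [3 1 0 2 7 6 5 4]
After op 2 (out_shuffle): [3 7 1 6 0 5 2 4]
After op 3 (in_shuffle): [0 3 5 7 2 1 4 6]
After op 4 (out_shuffle): [0 2 3 1 5 4 7 6]
After op 5 (reverse): [6 7 4 5 1 3 2 0]
After op 6 (cut(6)): [2 0 6 7 4 5 1 3]
After op 7 (out_shuffle): [2 4 0 5 6 1 7 3]

Answer: 2 4 0 5 6 1 7 3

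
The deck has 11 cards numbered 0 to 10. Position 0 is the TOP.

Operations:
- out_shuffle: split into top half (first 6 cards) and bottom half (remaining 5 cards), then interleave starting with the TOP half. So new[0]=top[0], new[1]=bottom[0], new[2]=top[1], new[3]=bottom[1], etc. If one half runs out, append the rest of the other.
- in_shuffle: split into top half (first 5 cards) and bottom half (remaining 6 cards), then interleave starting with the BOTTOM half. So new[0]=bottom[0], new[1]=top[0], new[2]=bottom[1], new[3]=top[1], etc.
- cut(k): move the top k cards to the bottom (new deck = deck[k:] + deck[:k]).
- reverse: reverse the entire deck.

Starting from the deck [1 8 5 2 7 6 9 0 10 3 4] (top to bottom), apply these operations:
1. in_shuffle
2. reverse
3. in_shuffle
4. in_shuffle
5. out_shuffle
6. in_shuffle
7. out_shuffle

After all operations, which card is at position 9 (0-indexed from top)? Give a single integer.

Answer: 0

Derivation:
After op 1 (in_shuffle): [6 1 9 8 0 5 10 2 3 7 4]
After op 2 (reverse): [4 7 3 2 10 5 0 8 9 1 6]
After op 3 (in_shuffle): [5 4 0 7 8 3 9 2 1 10 6]
After op 4 (in_shuffle): [3 5 9 4 2 0 1 7 10 8 6]
After op 5 (out_shuffle): [3 1 5 7 9 10 4 8 2 6 0]
After op 6 (in_shuffle): [10 3 4 1 8 5 2 7 6 9 0]
After op 7 (out_shuffle): [10 2 3 7 4 6 1 9 8 0 5]
Position 9: card 0.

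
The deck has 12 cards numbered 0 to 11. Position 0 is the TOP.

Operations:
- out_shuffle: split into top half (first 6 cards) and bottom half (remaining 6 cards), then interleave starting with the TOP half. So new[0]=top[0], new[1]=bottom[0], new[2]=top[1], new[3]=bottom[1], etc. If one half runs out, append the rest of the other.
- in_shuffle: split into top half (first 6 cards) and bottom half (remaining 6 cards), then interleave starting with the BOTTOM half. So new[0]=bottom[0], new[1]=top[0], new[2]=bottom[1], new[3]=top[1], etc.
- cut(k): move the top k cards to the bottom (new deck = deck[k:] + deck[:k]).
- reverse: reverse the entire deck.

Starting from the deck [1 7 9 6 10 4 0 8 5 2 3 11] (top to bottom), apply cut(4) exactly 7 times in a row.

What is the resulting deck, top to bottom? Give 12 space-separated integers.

Answer: 10 4 0 8 5 2 3 11 1 7 9 6

Derivation:
After op 1 (cut(4)): [10 4 0 8 5 2 3 11 1 7 9 6]
After op 2 (cut(4)): [5 2 3 11 1 7 9 6 10 4 0 8]
After op 3 (cut(4)): [1 7 9 6 10 4 0 8 5 2 3 11]
After op 4 (cut(4)): [10 4 0 8 5 2 3 11 1 7 9 6]
After op 5 (cut(4)): [5 2 3 11 1 7 9 6 10 4 0 8]
After op 6 (cut(4)): [1 7 9 6 10 4 0 8 5 2 3 11]
After op 7 (cut(4)): [10 4 0 8 5 2 3 11 1 7 9 6]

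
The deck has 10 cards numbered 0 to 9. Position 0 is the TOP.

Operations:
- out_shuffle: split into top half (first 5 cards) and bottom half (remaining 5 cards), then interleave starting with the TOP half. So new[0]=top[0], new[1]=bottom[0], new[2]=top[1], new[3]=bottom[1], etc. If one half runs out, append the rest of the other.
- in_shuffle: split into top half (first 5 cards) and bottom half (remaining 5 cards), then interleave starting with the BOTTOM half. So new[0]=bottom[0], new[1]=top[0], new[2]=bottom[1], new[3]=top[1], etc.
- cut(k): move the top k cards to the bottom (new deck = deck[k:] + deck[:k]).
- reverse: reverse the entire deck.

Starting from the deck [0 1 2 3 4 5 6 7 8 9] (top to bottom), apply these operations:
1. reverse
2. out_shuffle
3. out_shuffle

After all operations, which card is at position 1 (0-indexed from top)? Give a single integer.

Answer: 2

Derivation:
After op 1 (reverse): [9 8 7 6 5 4 3 2 1 0]
After op 2 (out_shuffle): [9 4 8 3 7 2 6 1 5 0]
After op 3 (out_shuffle): [9 2 4 6 8 1 3 5 7 0]
Position 1: card 2.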